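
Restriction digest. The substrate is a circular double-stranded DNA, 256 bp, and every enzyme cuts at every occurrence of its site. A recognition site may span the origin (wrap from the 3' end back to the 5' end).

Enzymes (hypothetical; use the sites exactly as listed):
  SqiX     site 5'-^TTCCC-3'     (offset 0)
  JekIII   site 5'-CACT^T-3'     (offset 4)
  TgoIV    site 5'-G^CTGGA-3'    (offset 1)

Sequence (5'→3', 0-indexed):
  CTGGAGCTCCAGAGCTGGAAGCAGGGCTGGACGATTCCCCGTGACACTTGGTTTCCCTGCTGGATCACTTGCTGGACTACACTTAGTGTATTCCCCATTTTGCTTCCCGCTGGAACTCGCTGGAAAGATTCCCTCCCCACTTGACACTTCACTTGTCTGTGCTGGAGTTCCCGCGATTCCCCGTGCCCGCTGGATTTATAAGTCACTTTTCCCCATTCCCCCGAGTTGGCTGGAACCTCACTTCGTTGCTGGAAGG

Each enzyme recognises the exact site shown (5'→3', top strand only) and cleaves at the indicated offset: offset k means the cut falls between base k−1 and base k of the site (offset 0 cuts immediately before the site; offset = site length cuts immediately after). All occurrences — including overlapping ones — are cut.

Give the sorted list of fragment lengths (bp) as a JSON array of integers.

Scan for sites:
  SqiX (TTCCC, off=0): starts [34, 52, 90, 103, 128, 167, 176, 208, 215] → cuts [34, 52, 90, 103, 128, 167, 176, 208, 215]
  JekIII (CACTT, off=4): starts [44, 65, 79, 137, 144, 149, 203, 238] → cuts [48, 69, 83, 141, 148, 153, 207, 242]
  TgoIV (GCTGGA, off=1): starts [13, 25, 58, 70, 108, 118, 160, 188, 228, 247, 255] → cuts [0, 14, 26, 59, 71, 109, 119, 161, 189, 229, 248]

Pooled cuts: [0, 14, 26, 34, 48, 52, 59, 69, 71, 83, 90, 103, 109, 119, 128, 141, 148, 153, 161, 167, 176, 189, 207, 208, 215, 229, 242, 248]

Fragment lengths:
  0→14: 14 bp
  14→26: 12 bp
  26→34: 8 bp
  34→48: 14 bp
  48→52: 4 bp
  52→59: 7 bp
  59→69: 10 bp
  69→71: 2 bp
  71→83: 12 bp
  83→90: 7 bp
  90→103: 13 bp
  103→109: 6 bp
  109→119: 10 bp
  119→128: 9 bp
  128→141: 13 bp
  141→148: 7 bp
  148→153: 5 bp
  153→161: 8 bp
  161→167: 6 bp
  167→176: 9 bp
  176→189: 13 bp
  189→207: 18 bp
  207→208: 1 bp
  208→215: 7 bp
  215→229: 14 bp
  229→242: 13 bp
  242→248: 6 bp
  248→0 (wrap): 256-248+0 = 8 bp

[1,2,4,5,6,6,6,7,7,7,7,8,8,8,9,9,10,10,12,12,13,13,13,13,14,14,14,18]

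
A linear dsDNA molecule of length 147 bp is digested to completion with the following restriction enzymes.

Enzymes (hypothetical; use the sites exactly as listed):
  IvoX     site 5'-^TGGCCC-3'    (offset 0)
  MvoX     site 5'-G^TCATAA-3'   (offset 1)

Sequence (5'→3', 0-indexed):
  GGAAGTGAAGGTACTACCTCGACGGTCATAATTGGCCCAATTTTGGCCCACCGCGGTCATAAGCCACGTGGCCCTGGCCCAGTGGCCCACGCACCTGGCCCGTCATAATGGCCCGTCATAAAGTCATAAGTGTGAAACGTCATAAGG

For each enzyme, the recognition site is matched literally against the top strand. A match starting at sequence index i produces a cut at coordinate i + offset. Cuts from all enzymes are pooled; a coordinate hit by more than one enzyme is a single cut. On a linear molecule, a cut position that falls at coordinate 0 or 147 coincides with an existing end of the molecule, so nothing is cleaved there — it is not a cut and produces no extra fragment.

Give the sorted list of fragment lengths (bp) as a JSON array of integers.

Site scan:
  IvoX TGGCCC/0: at [32, 43, 68, 74, 82, 95, 108] ⇒ [32, 43, 68, 74, 82, 95, 108]
  MvoX GTCATAA/1: at [24, 55, 101, 114, 122, 138] ⇒ [25, 56, 102, 115, 123, 139]

All cut coordinates (distinct, sorted): [25, 32, 43, 56, 68, 74, 82, 95, 102, 108, 115, 123, 139]

Fragment lengths:
  [0,25): 25 bp
  [25,32): 7 bp
  [32,43): 11 bp
  [43,56): 13 bp
  [56,68): 12 bp
  [68,74): 6 bp
  [74,82): 8 bp
  [82,95): 13 bp
  [95,102): 7 bp
  [102,108): 6 bp
  [108,115): 7 bp
  [115,123): 8 bp
  [123,139): 16 bp
  [139,147): 8 bp

[6,6,7,7,7,8,8,8,11,12,13,13,16,25]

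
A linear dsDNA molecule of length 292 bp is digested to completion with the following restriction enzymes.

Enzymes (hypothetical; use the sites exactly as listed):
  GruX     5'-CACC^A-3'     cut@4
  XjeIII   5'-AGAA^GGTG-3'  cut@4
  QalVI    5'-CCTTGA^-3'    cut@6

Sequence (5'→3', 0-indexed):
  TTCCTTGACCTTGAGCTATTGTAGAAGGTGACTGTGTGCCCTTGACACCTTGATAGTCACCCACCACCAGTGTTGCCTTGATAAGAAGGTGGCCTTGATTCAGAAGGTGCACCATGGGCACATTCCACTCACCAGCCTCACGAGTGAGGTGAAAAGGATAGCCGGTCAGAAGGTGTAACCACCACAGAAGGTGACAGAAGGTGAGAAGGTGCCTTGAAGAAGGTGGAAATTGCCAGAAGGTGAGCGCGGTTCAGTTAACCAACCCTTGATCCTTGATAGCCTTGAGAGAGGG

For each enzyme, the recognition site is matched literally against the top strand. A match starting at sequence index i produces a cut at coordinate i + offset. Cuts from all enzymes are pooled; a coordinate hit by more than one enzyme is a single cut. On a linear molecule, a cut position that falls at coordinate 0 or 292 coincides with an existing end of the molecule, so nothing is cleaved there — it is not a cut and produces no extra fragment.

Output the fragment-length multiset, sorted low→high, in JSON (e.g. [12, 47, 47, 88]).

Per-enzyme occurrences:
  GruX (CACCA, off=4): starts [61, 64, 109, 129, 179] → cuts [65, 68, 113, 133, 183]
  XjeIII (AGAAGGTG, off=4): starts [22, 83, 101, 167, 185, 195, 203, 217, 234] → cuts [26, 87, 105, 171, 189, 199, 207, 221, 238]
  QalVI (CCTTGA, off=6): starts [2, 8, 39, 47, 75, 92, 211, 263, 270, 279] → cuts [8, 14, 45, 53, 81, 98, 217, 269, 276, 285]

All cut coordinates (distinct, sorted): [8, 14, 26, 45, 53, 65, 68, 81, 87, 98, 105, 113, 133, 171, 183, 189, 199, 207, 217, 221, 238, 269, 276, 285]

Fragment lengths:
  [0,8): 8 bp
  [8,14): 6 bp
  [14,26): 12 bp
  [26,45): 19 bp
  [45,53): 8 bp
  [53,65): 12 bp
  [65,68): 3 bp
  [68,81): 13 bp
  [81,87): 6 bp
  [87,98): 11 bp
  [98,105): 7 bp
  [105,113): 8 bp
  [113,133): 20 bp
  [133,171): 38 bp
  [171,183): 12 bp
  [183,189): 6 bp
  [189,199): 10 bp
  [199,207): 8 bp
  [207,217): 10 bp
  [217,221): 4 bp
  [221,238): 17 bp
  [238,269): 31 bp
  [269,276): 7 bp
  [276,285): 9 bp
  [285,292): 7 bp

[3,4,6,6,6,7,7,7,8,8,8,8,9,10,10,11,12,12,12,13,17,19,20,31,38]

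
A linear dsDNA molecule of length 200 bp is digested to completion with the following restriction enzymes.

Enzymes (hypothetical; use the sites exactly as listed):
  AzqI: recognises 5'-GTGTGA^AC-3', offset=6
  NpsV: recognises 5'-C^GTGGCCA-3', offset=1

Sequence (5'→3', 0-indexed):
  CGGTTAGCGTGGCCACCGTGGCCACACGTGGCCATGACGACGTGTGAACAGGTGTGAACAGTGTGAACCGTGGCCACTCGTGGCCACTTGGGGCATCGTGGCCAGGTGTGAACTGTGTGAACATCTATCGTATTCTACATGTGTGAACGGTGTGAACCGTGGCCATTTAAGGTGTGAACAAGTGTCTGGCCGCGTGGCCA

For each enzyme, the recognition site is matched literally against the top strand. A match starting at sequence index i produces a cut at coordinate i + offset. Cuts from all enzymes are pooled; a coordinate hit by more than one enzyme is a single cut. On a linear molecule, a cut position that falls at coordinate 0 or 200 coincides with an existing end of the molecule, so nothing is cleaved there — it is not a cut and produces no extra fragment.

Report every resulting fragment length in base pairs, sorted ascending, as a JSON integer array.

[3,3,7,8,9,9,9,9,10,10,10,14,16,18,19,20,26]

Scan for sites:
  AzqI GTGTGAAC/6: at [41, 51, 60, 105, 114, 140, 149, 171] ⇒ [47, 57, 66, 111, 120, 146, 155, 177]
  NpsV CGTGGCCA/1: at [7, 16, 26, 68, 78, 96, 157, 192] ⇒ [8, 17, 27, 69, 79, 97, 158, 193]

Pooled cuts: [8, 17, 27, 47, 57, 66, 69, 79, 97, 111, 120, 146, 155, 158, 177, 193]

Fragments:
  [0,8): 8 bp
  [8,17): 9 bp
  [17,27): 10 bp
  [27,47): 20 bp
  [47,57): 10 bp
  [57,66): 9 bp
  [66,69): 3 bp
  [69,79): 10 bp
  [79,97): 18 bp
  [97,111): 14 bp
  [111,120): 9 bp
  [120,146): 26 bp
  [146,155): 9 bp
  [155,158): 3 bp
  [158,177): 19 bp
  [177,193): 16 bp
  [193,200): 7 bp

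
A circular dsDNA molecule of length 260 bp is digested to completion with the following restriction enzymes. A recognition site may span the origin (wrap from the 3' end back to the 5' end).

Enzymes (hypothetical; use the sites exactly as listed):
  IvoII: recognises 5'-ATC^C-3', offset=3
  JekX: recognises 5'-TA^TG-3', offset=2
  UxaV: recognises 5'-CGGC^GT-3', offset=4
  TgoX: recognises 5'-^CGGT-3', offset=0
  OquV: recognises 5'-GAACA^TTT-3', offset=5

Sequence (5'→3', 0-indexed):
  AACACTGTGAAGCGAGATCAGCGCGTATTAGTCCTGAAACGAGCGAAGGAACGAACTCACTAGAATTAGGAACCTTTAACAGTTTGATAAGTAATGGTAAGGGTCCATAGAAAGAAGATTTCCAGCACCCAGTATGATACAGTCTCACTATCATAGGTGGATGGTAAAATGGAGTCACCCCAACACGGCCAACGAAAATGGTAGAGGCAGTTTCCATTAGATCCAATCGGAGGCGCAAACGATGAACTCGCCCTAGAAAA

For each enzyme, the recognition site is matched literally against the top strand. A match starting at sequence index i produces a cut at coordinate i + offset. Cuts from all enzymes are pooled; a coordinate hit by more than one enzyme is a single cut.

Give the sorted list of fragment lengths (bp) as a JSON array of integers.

Site scan:
  IvoII (ATCC, off=3): starts [220] → cuts [223]
  JekX (TATG, off=2): starts [132] → cuts [134]
  UxaV (CGGCGT, off=4): no sites
  TgoX (CGGT, off=0): no sites
  OquV (GAACATTT, off=5): no sites

All cut coordinates (distinct, sorted): [134, 223]

Fragments:
  134→223: 89 bp
  223→134 (wrap): 260-223+134 = 171 bp

[89,171]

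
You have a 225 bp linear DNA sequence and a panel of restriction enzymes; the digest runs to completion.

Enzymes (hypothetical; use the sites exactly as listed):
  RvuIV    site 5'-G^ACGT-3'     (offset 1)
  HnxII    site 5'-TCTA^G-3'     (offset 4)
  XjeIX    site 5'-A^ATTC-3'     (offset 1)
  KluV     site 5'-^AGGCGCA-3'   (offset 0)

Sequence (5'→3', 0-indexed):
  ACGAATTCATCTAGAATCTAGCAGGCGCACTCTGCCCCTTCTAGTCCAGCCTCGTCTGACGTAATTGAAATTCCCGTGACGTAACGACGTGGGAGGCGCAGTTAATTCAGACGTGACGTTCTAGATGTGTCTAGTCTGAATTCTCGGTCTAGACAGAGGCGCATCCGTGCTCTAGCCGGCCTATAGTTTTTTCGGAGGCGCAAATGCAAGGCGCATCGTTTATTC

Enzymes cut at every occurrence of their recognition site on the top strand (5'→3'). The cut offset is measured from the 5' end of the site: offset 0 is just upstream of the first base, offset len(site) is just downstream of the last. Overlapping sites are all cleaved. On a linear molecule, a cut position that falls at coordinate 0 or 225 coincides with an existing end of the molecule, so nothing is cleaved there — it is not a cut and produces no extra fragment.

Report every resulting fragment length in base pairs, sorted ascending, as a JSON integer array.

[2,4,5,5,6,6,7,7,8,8,9,9,10,11,11,12,13,15,17,18,21,21]

Per-enzyme occurrences:
  RvuIV (GACGT, off=1): starts [57, 77, 85, 109, 114] → cuts [58, 78, 86, 110, 115]
  HnxII (TCTAG, off=4): starts [9, 16, 39, 119, 129, 147, 170] → cuts [13, 20, 43, 123, 133, 151, 174]
  XjeIX (AATTC, off=1): starts [3, 68, 103, 138] → cuts [4, 69, 104, 139]
  KluV (AGGCGCA, off=0): starts [22, 93, 156, 195, 208] → cuts [22, 93, 156, 195, 208]

Pooled cuts: [4, 13, 20, 22, 43, 58, 69, 78, 86, 93, 104, 110, 115, 123, 133, 139, 151, 156, 174, 195, 208]

Fragment lengths:
  [0,4): 4 bp
  [4,13): 9 bp
  [13,20): 7 bp
  [20,22): 2 bp
  [22,43): 21 bp
  [43,58): 15 bp
  [58,69): 11 bp
  [69,78): 9 bp
  [78,86): 8 bp
  [86,93): 7 bp
  [93,104): 11 bp
  [104,110): 6 bp
  [110,115): 5 bp
  [115,123): 8 bp
  [123,133): 10 bp
  [133,139): 6 bp
  [139,151): 12 bp
  [151,156): 5 bp
  [156,174): 18 bp
  [174,195): 21 bp
  [195,208): 13 bp
  [208,225): 17 bp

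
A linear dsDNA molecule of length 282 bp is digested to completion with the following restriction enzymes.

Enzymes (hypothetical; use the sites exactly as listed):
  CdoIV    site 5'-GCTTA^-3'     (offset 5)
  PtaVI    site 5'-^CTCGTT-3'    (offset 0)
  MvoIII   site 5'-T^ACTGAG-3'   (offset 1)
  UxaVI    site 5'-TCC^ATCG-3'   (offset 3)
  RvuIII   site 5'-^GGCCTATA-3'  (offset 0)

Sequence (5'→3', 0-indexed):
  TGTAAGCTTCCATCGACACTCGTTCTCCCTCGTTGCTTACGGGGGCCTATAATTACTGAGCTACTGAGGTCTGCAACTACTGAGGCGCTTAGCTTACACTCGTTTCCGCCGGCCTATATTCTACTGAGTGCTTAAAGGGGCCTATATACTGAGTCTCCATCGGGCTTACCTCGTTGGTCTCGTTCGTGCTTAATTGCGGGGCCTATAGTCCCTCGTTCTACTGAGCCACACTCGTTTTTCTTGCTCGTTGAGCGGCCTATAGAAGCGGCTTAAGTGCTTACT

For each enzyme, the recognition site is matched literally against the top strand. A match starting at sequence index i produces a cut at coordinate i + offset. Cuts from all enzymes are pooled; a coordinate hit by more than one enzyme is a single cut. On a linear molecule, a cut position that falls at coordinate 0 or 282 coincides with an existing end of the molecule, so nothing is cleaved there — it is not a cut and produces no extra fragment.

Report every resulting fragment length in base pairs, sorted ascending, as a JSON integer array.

Per-enzyme occurrences:
  CdoIV (GCTTA, off=5): starts [34, 86, 91, 129, 163, 187, 267, 275] → cuts [39, 91, 96, 134, 168, 192, 272, 280]
  PtaVI (CTCGTT, off=0): starts [18, 28, 98, 169, 178, 211, 230, 243] → cuts [18, 28, 98, 169, 178, 211, 230, 243]
  MvoIII (TACTGAG, off=1): starts [53, 61, 77, 121, 146, 218] → cuts [54, 62, 78, 122, 147, 219]
  UxaVI (TCCATCG, off=3): starts [8, 155] → cuts [11, 158]
  RvuIII (GGCCTATA, off=0): starts [43, 110, 138, 199, 253] → cuts [43, 110, 138, 199, 253]

Pooled cuts: [11, 18, 28, 39, 43, 54, 62, 78, 91, 96, 98, 110, 122, 134, 138, 147, 158, 168, 169, 178, 192, 199, 211, 219, 230, 243, 253, 272, 280]

Fragment lengths:
  [0,11): 11 bp
  [11,18): 7 bp
  [18,28): 10 bp
  [28,39): 11 bp
  [39,43): 4 bp
  [43,54): 11 bp
  [54,62): 8 bp
  [62,78): 16 bp
  [78,91): 13 bp
  [91,96): 5 bp
  [96,98): 2 bp
  [98,110): 12 bp
  [110,122): 12 bp
  [122,134): 12 bp
  [134,138): 4 bp
  [138,147): 9 bp
  [147,158): 11 bp
  [158,168): 10 bp
  [168,169): 1 bp
  [169,178): 9 bp
  [178,192): 14 bp
  [192,199): 7 bp
  [199,211): 12 bp
  [211,219): 8 bp
  [219,230): 11 bp
  [230,243): 13 bp
  [243,253): 10 bp
  [253,272): 19 bp
  [272,280): 8 bp
  [280,282): 2 bp

[1,2,2,4,4,5,7,7,8,8,8,9,9,10,10,10,11,11,11,11,11,12,12,12,12,13,13,14,16,19]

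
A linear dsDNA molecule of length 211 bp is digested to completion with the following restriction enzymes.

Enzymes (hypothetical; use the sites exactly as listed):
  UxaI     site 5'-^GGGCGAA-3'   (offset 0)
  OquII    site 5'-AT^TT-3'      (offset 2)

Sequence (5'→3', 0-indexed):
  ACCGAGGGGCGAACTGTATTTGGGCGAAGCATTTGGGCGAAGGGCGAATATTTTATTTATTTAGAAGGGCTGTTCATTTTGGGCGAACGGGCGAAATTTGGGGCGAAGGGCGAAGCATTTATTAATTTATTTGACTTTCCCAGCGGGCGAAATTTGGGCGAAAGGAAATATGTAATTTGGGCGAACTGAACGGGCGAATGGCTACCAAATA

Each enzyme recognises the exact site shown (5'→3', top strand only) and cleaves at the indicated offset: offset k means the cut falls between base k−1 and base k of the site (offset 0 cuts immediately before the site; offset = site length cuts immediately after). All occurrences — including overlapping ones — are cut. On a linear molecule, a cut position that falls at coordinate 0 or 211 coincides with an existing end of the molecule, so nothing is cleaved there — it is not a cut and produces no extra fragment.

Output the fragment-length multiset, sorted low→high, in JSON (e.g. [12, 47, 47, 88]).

Per-enzyme occurrences:
  UxaI GGGCGAA/0: at [6, 21, 34, 41, 80, 88, 100, 107, 144, 155, 178, 191] ⇒ [6, 21, 34, 41, 80, 88, 100, 107, 144, 155, 178, 191]
  OquII ATTT/2: at [17, 30, 49, 54, 58, 75, 95, 116, 124, 128, 151, 174] ⇒ [19, 32, 51, 56, 60, 77, 97, 118, 126, 130, 153, 176]

Pooled cuts: [6, 19, 21, 32, 34, 41, 51, 56, 60, 77, 80, 88, 97, 100, 107, 118, 126, 130, 144, 153, 155, 176, 178, 191]

Fragments:
  [0,6): 6 bp
  [6,19): 13 bp
  [19,21): 2 bp
  [21,32): 11 bp
  [32,34): 2 bp
  [34,41): 7 bp
  [41,51): 10 bp
  [51,56): 5 bp
  [56,60): 4 bp
  [60,77): 17 bp
  [77,80): 3 bp
  [80,88): 8 bp
  [88,97): 9 bp
  [97,100): 3 bp
  [100,107): 7 bp
  [107,118): 11 bp
  [118,126): 8 bp
  [126,130): 4 bp
  [130,144): 14 bp
  [144,153): 9 bp
  [153,155): 2 bp
  [155,176): 21 bp
  [176,178): 2 bp
  [178,191): 13 bp
  [191,211): 20 bp

[2,2,2,2,3,3,4,4,5,6,7,7,8,8,9,9,10,11,11,13,13,14,17,20,21]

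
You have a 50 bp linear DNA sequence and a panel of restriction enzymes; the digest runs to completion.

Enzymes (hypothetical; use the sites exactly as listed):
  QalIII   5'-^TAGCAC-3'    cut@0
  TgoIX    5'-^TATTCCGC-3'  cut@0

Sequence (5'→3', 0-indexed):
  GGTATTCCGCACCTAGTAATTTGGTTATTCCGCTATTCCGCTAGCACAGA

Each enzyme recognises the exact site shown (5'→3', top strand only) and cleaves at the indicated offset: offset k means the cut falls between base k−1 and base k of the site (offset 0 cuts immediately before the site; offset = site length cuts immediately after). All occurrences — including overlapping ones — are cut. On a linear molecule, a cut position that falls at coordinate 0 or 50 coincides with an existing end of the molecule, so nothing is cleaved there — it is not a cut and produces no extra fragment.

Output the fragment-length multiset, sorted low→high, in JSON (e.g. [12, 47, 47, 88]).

Scan for sites:
  QalIII TAGCAC/0: at [41] ⇒ [41]
  TgoIX TATTCCGC/0: at [2, 25, 33] ⇒ [2, 25, 33]

All cut coordinates (distinct, sorted): [2, 25, 33, 41]

Fragment lengths:
  [0,2): 2 bp
  [2,25): 23 bp
  [25,33): 8 bp
  [33,41): 8 bp
  [41,50): 9 bp

[2,8,8,9,23]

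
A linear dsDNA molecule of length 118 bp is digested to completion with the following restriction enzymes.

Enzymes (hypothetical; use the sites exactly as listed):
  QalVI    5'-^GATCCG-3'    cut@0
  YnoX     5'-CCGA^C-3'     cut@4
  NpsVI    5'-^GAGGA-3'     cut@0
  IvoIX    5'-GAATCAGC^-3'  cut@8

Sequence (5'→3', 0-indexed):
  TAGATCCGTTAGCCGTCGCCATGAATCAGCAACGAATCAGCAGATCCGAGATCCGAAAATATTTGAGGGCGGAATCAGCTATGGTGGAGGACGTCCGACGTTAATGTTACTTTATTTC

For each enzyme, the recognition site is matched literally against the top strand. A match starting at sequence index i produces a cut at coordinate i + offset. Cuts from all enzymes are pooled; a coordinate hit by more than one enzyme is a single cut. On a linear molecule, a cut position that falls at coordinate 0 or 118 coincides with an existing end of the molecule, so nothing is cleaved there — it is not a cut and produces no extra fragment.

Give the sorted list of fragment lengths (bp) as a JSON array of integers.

Per-enzyme occurrences:
  QalVI (GATCCG, off=0): starts [2, 42, 49] → cuts [2, 42, 49]
  YnoX (CCGAC, off=4): starts [94] → cuts [98]
  NpsVI (GAGGA, off=0): starts [86] → cuts [86]
  IvoIX (GAATCAGC, off=8): starts [22, 33, 71] → cuts [30, 41, 79]

All cut coordinates (distinct, sorted): [2, 30, 41, 42, 49, 79, 86, 98]

Fragment lengths:
  [0,2): 2 bp
  [2,30): 28 bp
  [30,41): 11 bp
  [41,42): 1 bp
  [42,49): 7 bp
  [49,79): 30 bp
  [79,86): 7 bp
  [86,98): 12 bp
  [98,118): 20 bp

[1,2,7,7,11,12,20,28,30]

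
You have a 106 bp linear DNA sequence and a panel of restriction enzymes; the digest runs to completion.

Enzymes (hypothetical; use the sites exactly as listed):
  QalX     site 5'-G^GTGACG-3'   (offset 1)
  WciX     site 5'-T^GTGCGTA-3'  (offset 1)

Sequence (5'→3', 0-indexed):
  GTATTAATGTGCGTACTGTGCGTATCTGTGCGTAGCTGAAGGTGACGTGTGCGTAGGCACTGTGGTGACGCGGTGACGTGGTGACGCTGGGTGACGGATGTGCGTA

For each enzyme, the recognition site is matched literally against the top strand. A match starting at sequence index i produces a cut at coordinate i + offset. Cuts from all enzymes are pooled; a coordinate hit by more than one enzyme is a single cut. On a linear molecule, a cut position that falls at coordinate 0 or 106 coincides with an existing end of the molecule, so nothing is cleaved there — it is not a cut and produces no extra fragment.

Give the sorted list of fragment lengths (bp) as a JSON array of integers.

Per-enzyme occurrences:
  QalX (GGTGACG, off=1): starts [40, 63, 71, 79, 89] → cuts [41, 64, 72, 80, 90]
  WciX (TGTGCGTA, off=1): starts [7, 16, 26, 47, 98] → cuts [8, 17, 27, 48, 99]

All cut coordinates (distinct, sorted): [8, 17, 27, 41, 48, 64, 72, 80, 90, 99]

Fragment lengths:
  [0,8): 8 bp
  [8,17): 9 bp
  [17,27): 10 bp
  [27,41): 14 bp
  [41,48): 7 bp
  [48,64): 16 bp
  [64,72): 8 bp
  [72,80): 8 bp
  [80,90): 10 bp
  [90,99): 9 bp
  [99,106): 7 bp

[7,7,8,8,8,9,9,10,10,14,16]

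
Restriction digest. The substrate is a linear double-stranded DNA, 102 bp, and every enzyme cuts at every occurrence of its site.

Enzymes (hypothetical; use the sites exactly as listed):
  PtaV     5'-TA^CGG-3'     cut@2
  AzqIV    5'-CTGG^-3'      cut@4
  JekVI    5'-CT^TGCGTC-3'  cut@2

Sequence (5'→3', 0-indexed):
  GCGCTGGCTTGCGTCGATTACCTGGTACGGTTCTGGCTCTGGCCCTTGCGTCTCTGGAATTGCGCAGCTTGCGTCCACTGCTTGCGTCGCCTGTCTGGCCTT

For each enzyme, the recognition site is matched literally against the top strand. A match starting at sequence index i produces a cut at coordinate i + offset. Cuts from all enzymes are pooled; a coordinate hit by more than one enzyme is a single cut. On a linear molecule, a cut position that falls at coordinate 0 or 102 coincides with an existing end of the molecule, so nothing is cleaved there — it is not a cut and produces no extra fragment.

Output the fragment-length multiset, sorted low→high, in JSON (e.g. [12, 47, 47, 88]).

[2,2,4,4,6,7,9,11,12,13,16,16]

Per-enzyme occurrences:
  PtaV TACGG/2: at [25] ⇒ [27]
  AzqIV CTGG/4: at [3, 21, 32, 38, 53, 94] ⇒ [7, 25, 36, 42, 57, 98]
  JekVI CTTGCGTC/2: at [7, 44, 67, 80] ⇒ [9, 46, 69, 82]

All cut coordinates (distinct, sorted): [7, 9, 25, 27, 36, 42, 46, 57, 69, 82, 98]

Fragment lengths:
  [0,7): 7 bp
  [7,9): 2 bp
  [9,25): 16 bp
  [25,27): 2 bp
  [27,36): 9 bp
  [36,42): 6 bp
  [42,46): 4 bp
  [46,57): 11 bp
  [57,69): 12 bp
  [69,82): 13 bp
  [82,98): 16 bp
  [98,102): 4 bp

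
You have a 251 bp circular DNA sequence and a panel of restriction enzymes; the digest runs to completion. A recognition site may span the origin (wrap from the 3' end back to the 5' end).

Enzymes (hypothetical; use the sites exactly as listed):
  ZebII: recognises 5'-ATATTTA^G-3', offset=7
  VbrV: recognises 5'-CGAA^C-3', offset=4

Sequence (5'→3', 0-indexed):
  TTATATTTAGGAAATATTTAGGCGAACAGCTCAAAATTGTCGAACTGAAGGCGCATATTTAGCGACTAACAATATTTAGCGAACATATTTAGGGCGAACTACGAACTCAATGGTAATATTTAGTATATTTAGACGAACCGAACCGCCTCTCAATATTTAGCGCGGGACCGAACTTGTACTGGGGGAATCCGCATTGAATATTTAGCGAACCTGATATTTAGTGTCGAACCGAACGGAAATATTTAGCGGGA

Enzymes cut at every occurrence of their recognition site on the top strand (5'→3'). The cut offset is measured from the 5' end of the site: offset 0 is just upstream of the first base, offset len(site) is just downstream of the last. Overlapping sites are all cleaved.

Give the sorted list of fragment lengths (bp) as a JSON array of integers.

[5,5,5,5,6,6,7,7,8,8,9,11,11,12,13,15,17,17,17,17,18,32]

Per-enzyme occurrences:
  ZebII ATATTTAG/7: at [2, 13, 54, 71, 84, 115, 124, 152, 197, 213, 238] ⇒ [9, 20, 61, 78, 91, 122, 131, 159, 204, 220, 245]
  VbrV CGAAC/4: at [22, 40, 79, 94, 101, 133, 138, 168, 205, 224, 229] ⇒ [26, 44, 83, 98, 105, 137, 142, 172, 209, 228, 233]

All cut coordinates (distinct, sorted): [9, 20, 26, 44, 61, 78, 83, 91, 98, 105, 122, 131, 137, 142, 159, 172, 204, 209, 220, 228, 233, 245]

Fragments:
  9→20: 11 bp
  20→26: 6 bp
  26→44: 18 bp
  44→61: 17 bp
  61→78: 17 bp
  78→83: 5 bp
  83→91: 8 bp
  91→98: 7 bp
  98→105: 7 bp
  105→122: 17 bp
  122→131: 9 bp
  131→137: 6 bp
  137→142: 5 bp
  142→159: 17 bp
  159→172: 13 bp
  172→204: 32 bp
  204→209: 5 bp
  209→220: 11 bp
  220→228: 8 bp
  228→233: 5 bp
  233→245: 12 bp
  245→9 (wrap): 251-245+9 = 15 bp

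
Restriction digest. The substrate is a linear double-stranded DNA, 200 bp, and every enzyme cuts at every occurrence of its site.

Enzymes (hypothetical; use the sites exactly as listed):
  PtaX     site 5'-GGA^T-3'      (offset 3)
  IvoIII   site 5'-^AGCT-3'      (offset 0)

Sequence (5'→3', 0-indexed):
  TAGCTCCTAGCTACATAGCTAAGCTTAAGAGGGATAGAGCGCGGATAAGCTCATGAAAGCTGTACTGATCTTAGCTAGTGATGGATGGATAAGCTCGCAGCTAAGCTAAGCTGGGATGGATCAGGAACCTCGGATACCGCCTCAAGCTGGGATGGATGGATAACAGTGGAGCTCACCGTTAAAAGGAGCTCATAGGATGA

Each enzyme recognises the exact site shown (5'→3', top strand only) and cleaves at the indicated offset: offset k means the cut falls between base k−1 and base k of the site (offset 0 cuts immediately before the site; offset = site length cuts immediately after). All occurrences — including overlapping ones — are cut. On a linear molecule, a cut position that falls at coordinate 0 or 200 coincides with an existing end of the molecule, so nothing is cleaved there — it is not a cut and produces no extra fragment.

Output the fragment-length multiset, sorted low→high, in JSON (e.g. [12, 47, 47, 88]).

[1,2,2,3,4,4,4,4,5,5,5,7,7,8,8,8,9,10,10,11,11,13,13,14,15,17]

Site scan:
  PtaX GGAT/3: at [31, 42, 82, 86, 113, 117, 131, 149, 153, 157, 194] ⇒ [34, 45, 85, 89, 116, 120, 134, 152, 156, 160, 197]
  IvoIII AGCT/0: at [1, 8, 16, 21, 47, 57, 72, 91, 98, 103, 108, 144, 169, 186] ⇒ [1, 8, 16, 21, 47, 57, 72, 91, 98, 103, 108, 144, 169, 186]

All cut coordinates (distinct, sorted): [1, 8, 16, 21, 34, 45, 47, 57, 72, 85, 89, 91, 98, 103, 108, 116, 120, 134, 144, 152, 156, 160, 169, 186, 197]

Fragment lengths:
  [0,1): 1 bp
  [1,8): 7 bp
  [8,16): 8 bp
  [16,21): 5 bp
  [21,34): 13 bp
  [34,45): 11 bp
  [45,47): 2 bp
  [47,57): 10 bp
  [57,72): 15 bp
  [72,85): 13 bp
  [85,89): 4 bp
  [89,91): 2 bp
  [91,98): 7 bp
  [98,103): 5 bp
  [103,108): 5 bp
  [108,116): 8 bp
  [116,120): 4 bp
  [120,134): 14 bp
  [134,144): 10 bp
  [144,152): 8 bp
  [152,156): 4 bp
  [156,160): 4 bp
  [160,169): 9 bp
  [169,186): 17 bp
  [186,197): 11 bp
  [197,200): 3 bp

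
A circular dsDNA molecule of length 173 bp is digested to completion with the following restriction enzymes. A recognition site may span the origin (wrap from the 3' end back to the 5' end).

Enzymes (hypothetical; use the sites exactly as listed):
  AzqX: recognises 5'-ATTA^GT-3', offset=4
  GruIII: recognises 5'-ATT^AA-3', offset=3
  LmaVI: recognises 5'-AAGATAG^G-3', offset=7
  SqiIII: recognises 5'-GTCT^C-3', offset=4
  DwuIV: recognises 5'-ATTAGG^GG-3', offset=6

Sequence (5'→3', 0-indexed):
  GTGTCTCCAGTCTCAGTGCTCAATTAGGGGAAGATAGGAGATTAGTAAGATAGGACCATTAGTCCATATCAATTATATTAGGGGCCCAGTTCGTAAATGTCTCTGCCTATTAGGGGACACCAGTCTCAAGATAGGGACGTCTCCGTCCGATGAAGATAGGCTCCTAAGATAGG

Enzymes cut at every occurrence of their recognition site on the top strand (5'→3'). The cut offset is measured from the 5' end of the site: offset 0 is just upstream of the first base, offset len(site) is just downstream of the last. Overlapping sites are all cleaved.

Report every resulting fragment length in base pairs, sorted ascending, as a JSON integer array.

[7,7,7,8,8,8,9,9,12,12,13,15,17,20,21]

Site scan:
  AzqX ATTAGT/4: at [40, 57] ⇒ [44, 61]
  GruIII (ATTAA, off=3): no sites
  LmaVI AAGATAGG/7: at [30, 46, 127, 152, 165] ⇒ [37, 53, 134, 159, 172]
  SqiIII GTCTC/4: at [2, 9, 98, 122, 138] ⇒ [6, 13, 102, 126, 142]
  DwuIV ATTAGGGG/6: at [22, 76, 108] ⇒ [28, 82, 114]

Pooled cuts: [6, 13, 28, 37, 44, 53, 61, 82, 102, 114, 126, 134, 142, 159, 172]

Fragments:
  6→13: 7 bp
  13→28: 15 bp
  28→37: 9 bp
  37→44: 7 bp
  44→53: 9 bp
  53→61: 8 bp
  61→82: 21 bp
  82→102: 20 bp
  102→114: 12 bp
  114→126: 12 bp
  126→134: 8 bp
  134→142: 8 bp
  142→159: 17 bp
  159→172: 13 bp
  172→6 (wrap): 173-172+6 = 7 bp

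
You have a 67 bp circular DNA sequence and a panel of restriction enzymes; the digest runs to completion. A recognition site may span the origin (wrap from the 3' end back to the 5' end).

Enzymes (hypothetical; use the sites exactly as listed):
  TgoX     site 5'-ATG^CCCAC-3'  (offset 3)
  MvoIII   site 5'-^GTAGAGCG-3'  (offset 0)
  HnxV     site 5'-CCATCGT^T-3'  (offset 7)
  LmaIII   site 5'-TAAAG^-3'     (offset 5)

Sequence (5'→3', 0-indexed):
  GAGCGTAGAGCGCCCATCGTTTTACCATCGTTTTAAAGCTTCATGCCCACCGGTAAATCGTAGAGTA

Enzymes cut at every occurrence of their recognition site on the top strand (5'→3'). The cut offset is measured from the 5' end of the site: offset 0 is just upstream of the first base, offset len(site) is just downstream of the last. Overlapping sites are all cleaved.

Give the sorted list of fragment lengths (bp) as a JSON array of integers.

[7,7,7,11,16,19]

Per-enzyme occurrences:
  TgoX ATGCCCAC/3: at [42] ⇒ [45]
  MvoIII GTAGAGCG/0: at [4, 64] ⇒ [4, 64]
  HnxV CCATCGTT/7: at [13, 24] ⇒ [20, 31]
  LmaIII TAAAG/5: at [33] ⇒ [38]

All cut coordinates (distinct, sorted): [4, 20, 31, 38, 45, 64]

Fragments:
  4→20: 16 bp
  20→31: 11 bp
  31→38: 7 bp
  38→45: 7 bp
  45→64: 19 bp
  64→4 (wrap): 67-64+4 = 7 bp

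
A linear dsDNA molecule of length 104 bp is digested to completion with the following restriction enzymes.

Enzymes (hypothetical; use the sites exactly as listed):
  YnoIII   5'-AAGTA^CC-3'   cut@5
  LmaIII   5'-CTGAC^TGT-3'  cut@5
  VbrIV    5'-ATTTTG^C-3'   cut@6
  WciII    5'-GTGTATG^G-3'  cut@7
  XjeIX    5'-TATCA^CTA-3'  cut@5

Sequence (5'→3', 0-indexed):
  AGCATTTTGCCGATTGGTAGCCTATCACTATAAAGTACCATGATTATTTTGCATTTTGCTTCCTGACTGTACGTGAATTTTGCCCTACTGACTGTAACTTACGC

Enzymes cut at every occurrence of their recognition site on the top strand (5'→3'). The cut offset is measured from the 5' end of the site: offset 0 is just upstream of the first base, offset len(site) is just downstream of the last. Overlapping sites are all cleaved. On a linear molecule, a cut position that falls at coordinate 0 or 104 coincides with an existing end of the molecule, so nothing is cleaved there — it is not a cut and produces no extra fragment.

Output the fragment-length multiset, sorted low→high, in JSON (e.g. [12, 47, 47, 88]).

[7,9,9,10,10,12,14,15,18]

Site scan:
  YnoIII AAGTACC/5: at [32] ⇒ [37]
  LmaIII CTGACTGT/5: at [62, 87] ⇒ [67, 92]
  VbrIV ATTTTGC/6: at [3, 45, 52, 76] ⇒ [9, 51, 58, 82]
  WciII (GTGTATGG, off=7): no sites
  XjeIX TATCACTA/5: at [22] ⇒ [27]

All cut coordinates (distinct, sorted): [9, 27, 37, 51, 58, 67, 82, 92]

Fragments:
  [0,9): 9 bp
  [9,27): 18 bp
  [27,37): 10 bp
  [37,51): 14 bp
  [51,58): 7 bp
  [58,67): 9 bp
  [67,82): 15 bp
  [82,92): 10 bp
  [92,104): 12 bp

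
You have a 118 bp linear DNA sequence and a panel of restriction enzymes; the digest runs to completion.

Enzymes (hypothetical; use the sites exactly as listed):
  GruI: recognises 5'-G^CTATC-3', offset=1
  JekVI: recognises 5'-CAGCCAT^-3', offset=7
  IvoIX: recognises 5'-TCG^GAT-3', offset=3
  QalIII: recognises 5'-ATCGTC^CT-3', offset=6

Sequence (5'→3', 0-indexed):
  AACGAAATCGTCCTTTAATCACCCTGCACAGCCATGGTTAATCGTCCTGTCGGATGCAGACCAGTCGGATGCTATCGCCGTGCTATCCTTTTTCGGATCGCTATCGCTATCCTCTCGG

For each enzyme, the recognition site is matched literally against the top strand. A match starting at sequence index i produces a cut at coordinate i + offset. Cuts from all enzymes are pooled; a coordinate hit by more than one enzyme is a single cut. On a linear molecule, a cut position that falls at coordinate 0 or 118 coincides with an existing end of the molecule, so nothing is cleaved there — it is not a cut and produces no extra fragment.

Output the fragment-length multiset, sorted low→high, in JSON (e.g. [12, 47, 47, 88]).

[4,5,6,6,11,11,12,12,13,15,23]

Per-enzyme occurrences:
  GruI (GCTATC, off=1): starts [70, 81, 99, 105] → cuts [71, 82, 100, 106]
  JekVI (CAGCCAT, off=7): starts [28] → cuts [35]
  IvoIX (TCGGAT, off=3): starts [49, 64, 92] → cuts [52, 67, 95]
  QalIII (ATCGTCCT, off=6): starts [6, 40] → cuts [12, 46]

All cut coordinates (distinct, sorted): [12, 35, 46, 52, 67, 71, 82, 95, 100, 106]

Fragment lengths:
  [0,12): 12 bp
  [12,35): 23 bp
  [35,46): 11 bp
  [46,52): 6 bp
  [52,67): 15 bp
  [67,71): 4 bp
  [71,82): 11 bp
  [82,95): 13 bp
  [95,100): 5 bp
  [100,106): 6 bp
  [106,118): 12 bp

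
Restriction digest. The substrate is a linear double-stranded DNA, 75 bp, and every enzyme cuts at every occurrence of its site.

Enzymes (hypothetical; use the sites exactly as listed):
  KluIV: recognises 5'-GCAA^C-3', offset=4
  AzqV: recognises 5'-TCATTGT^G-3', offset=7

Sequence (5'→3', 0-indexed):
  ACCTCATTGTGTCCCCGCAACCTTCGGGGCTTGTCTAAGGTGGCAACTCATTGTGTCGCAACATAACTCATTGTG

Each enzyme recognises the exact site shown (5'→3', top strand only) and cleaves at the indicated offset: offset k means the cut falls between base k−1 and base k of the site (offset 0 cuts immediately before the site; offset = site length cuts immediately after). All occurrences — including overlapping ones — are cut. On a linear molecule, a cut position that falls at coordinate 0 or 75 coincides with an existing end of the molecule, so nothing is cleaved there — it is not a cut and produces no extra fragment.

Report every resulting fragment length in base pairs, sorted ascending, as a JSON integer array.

[1,7,8,10,10,13,26]

Scan for sites:
  KluIV (GCAAC, off=4): starts [16, 42, 57] → cuts [20, 46, 61]
  AzqV (TCATTGTG, off=7): starts [3, 47, 67] → cuts [10, 54, 74]

Pooled cuts: [10, 20, 46, 54, 61, 74]

Fragments:
  [0,10): 10 bp
  [10,20): 10 bp
  [20,46): 26 bp
  [46,54): 8 bp
  [54,61): 7 bp
  [61,74): 13 bp
  [74,75): 1 bp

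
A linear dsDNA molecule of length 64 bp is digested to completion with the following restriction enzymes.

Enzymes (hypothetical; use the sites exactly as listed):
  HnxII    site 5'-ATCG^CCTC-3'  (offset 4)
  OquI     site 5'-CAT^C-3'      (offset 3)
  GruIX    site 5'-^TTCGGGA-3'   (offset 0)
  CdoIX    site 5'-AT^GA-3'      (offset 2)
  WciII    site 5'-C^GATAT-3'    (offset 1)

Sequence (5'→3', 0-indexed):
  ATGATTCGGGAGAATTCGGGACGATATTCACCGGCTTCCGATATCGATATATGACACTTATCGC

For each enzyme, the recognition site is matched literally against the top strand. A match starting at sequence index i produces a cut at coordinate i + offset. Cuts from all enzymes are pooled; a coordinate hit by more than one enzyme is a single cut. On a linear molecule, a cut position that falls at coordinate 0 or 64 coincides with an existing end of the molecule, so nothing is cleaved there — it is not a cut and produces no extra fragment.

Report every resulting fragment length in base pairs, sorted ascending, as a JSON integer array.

Scan for sites:
  HnxII (ATCGCCTC, off=4): no sites
  OquI (CATC, off=3): no sites
  GruIX TTCGGGA/0: at [4, 14] ⇒ [4, 14]
  CdoIX ATGA/2: at [0, 50] ⇒ [2, 52]
  WciII CGATAT/1: at [21, 38, 44] ⇒ [22, 39, 45]

Pooled cuts: [2, 4, 14, 22, 39, 45, 52]

Fragment lengths:
  [0,2): 2 bp
  [2,4): 2 bp
  [4,14): 10 bp
  [14,22): 8 bp
  [22,39): 17 bp
  [39,45): 6 bp
  [45,52): 7 bp
  [52,64): 12 bp

[2,2,6,7,8,10,12,17]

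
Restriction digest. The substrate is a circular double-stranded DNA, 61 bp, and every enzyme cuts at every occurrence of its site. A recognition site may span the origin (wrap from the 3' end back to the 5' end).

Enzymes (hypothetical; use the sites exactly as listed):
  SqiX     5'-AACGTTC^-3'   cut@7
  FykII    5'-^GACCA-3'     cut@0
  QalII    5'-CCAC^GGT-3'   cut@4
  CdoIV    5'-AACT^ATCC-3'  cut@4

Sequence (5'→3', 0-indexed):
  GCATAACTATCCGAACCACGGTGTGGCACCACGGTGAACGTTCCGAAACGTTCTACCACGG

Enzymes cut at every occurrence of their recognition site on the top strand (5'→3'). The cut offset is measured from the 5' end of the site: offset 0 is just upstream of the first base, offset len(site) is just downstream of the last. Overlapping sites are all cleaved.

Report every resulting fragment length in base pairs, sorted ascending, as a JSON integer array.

Site scan:
  SqiX AACGTTC/7: at [36, 46] ⇒ [43, 53]
  FykII (GACCA, off=0): no sites
  QalII CCACGGT/4: at [15, 28] ⇒ [19, 32]
  CdoIV AACTATCC/4: at [4] ⇒ [8]

Pooled cuts: [8, 19, 32, 43, 53]

Fragment lengths:
  8→19: 11 bp
  19→32: 13 bp
  32→43: 11 bp
  43→53: 10 bp
  53→8 (wrap): 61-53+8 = 16 bp

[10,11,11,13,16]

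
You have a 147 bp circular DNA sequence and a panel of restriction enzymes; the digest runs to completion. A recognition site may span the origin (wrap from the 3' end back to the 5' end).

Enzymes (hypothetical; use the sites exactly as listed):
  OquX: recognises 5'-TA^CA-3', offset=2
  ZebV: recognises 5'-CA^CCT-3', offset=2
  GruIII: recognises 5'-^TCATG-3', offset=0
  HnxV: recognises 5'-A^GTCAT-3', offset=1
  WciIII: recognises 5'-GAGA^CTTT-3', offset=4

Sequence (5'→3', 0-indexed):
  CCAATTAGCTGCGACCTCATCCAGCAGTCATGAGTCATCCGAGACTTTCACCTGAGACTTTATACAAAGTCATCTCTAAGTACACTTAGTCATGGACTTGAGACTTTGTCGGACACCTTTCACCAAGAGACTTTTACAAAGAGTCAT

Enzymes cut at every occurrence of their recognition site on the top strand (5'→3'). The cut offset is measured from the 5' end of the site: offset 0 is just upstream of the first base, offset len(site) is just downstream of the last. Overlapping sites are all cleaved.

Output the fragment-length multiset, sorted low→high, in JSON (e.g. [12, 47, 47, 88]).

Per-enzyme occurrences:
  OquX TACA/2: at [62, 80, 134] ⇒ [64, 82, 136]
  ZebV CACCT/2: at [48, 113] ⇒ [50, 115]
  GruIII TCATG/0: at [27, 89] ⇒ [27, 89]
  HnxV AGTCAT/1: at [25, 32, 67, 87, 141] ⇒ [26, 33, 68, 88, 142]
  WciIII GAGACTTT/4: at [40, 53, 99, 126] ⇒ [44, 57, 103, 130]

All cut coordinates (distinct, sorted): [26, 27, 33, 44, 50, 57, 64, 68, 82, 88, 89, 103, 115, 130, 136, 142]

Fragment lengths:
  26→27: 1 bp
  27→33: 6 bp
  33→44: 11 bp
  44→50: 6 bp
  50→57: 7 bp
  57→64: 7 bp
  64→68: 4 bp
  68→82: 14 bp
  82→88: 6 bp
  88→89: 1 bp
  89→103: 14 bp
  103→115: 12 bp
  115→130: 15 bp
  130→136: 6 bp
  136→142: 6 bp
  142→26 (wrap): 147-142+26 = 31 bp

[1,1,4,6,6,6,6,6,7,7,11,12,14,14,15,31]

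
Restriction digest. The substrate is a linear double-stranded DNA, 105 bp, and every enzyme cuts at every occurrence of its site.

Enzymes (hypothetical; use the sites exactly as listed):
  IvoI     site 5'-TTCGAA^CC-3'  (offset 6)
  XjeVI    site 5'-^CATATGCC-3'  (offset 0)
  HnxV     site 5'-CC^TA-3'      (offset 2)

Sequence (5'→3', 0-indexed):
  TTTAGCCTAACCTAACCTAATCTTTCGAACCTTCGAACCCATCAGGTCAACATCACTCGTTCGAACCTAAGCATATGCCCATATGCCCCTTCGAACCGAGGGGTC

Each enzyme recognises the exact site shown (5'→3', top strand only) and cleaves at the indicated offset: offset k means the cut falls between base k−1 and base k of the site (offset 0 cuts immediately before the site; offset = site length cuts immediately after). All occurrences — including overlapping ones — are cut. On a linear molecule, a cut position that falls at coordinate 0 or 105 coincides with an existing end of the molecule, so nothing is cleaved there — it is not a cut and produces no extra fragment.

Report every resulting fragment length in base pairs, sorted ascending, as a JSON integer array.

[2,4,5,5,7,8,8,10,12,16,28]

Scan for sites:
  IvoI TTCGAACC/6: at [23, 31, 59, 89] ⇒ [29, 37, 65, 95]
  XjeVI CATATGCC/0: at [71, 79] ⇒ [71, 79]
  HnxV CCTA/2: at [5, 10, 15, 65] ⇒ [7, 12, 17, 67]

All cut coordinates (distinct, sorted): [7, 12, 17, 29, 37, 65, 67, 71, 79, 95]

Fragment lengths:
  [0,7): 7 bp
  [7,12): 5 bp
  [12,17): 5 bp
  [17,29): 12 bp
  [29,37): 8 bp
  [37,65): 28 bp
  [65,67): 2 bp
  [67,71): 4 bp
  [71,79): 8 bp
  [79,95): 16 bp
  [95,105): 10 bp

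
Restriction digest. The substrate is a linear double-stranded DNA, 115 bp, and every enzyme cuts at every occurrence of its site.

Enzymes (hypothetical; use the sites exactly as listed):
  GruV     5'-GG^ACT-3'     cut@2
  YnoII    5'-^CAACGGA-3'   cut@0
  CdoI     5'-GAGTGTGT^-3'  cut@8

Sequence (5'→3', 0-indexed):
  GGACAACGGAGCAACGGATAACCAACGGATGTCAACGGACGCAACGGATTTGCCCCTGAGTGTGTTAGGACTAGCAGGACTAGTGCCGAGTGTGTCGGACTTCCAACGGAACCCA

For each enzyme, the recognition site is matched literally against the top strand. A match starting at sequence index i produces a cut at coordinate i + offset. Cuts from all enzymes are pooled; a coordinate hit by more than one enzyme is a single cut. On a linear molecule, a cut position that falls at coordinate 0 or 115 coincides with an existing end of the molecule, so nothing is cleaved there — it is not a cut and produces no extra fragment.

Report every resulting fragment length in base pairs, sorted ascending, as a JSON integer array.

[3,3,4,5,8,9,9,10,11,12,17,24]

Per-enzyme occurrences:
  GruV (GGACT, off=2): starts [67, 76, 96] → cuts [69, 78, 98]
  YnoII (CAACGGA, off=0): starts [3, 11, 22, 32, 41, 103] → cuts [3, 11, 22, 32, 41, 103]
  CdoI (GAGTGTGT, off=8): starts [57, 87] → cuts [65, 95]

All cut coordinates (distinct, sorted): [3, 11, 22, 32, 41, 65, 69, 78, 95, 98, 103]

Fragments:
  [0,3): 3 bp
  [3,11): 8 bp
  [11,22): 11 bp
  [22,32): 10 bp
  [32,41): 9 bp
  [41,65): 24 bp
  [65,69): 4 bp
  [69,78): 9 bp
  [78,95): 17 bp
  [95,98): 3 bp
  [98,103): 5 bp
  [103,115): 12 bp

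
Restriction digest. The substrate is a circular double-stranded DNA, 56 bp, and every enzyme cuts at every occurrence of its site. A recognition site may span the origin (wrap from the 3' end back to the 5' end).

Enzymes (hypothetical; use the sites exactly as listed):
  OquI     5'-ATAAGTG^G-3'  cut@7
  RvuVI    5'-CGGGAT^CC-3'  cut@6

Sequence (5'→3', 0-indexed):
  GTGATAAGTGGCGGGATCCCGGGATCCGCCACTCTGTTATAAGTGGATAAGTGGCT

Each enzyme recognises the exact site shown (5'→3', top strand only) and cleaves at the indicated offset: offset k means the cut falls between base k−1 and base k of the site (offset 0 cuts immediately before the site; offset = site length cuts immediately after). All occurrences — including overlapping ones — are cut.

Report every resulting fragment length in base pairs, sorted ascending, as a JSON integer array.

Per-enzyme occurrences:
  OquI ATAAGTGG/7: at [3, 38, 46] ⇒ [10, 45, 53]
  RvuVI CGGGATCC/6: at [11, 19] ⇒ [17, 25]

Pooled cuts: [10, 17, 25, 45, 53]

Fragment lengths:
  10→17: 7 bp
  17→25: 8 bp
  25→45: 20 bp
  45→53: 8 bp
  53→10 (wrap): 56-53+10 = 13 bp

[7,8,8,13,20]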